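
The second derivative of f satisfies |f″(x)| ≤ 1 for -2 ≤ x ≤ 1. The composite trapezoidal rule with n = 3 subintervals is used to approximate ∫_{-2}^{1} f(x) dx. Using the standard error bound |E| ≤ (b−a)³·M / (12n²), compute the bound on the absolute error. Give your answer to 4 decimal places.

0.2500

|E| ≤ (3)³·1 / (12·3²) = 27/108 = 0.2500.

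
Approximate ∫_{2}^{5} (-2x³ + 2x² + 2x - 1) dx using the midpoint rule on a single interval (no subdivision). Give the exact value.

M = (b−a)·f(3.5) = 3·(-55.25) = -165.75.

-165.75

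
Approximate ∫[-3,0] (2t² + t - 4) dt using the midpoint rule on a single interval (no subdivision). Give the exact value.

-3

M = (b−a)·f(-1.5) = 3·(-1) = -3.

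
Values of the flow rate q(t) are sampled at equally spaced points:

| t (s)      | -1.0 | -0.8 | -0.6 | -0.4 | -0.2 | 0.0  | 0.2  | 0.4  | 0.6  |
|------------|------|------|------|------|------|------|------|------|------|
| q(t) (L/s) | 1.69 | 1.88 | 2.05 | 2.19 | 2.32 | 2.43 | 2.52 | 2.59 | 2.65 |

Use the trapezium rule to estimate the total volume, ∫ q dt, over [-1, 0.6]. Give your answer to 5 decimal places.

h = 0.2, n = 8.
(h/2)·[y₀ + 2y₁ + 2y₂ + 2y₃ + 2y₄ + 2y₅ + 2y₆ + 2y₇ + y₈] = 0.1·(36.30) = 3.63000.

3.63000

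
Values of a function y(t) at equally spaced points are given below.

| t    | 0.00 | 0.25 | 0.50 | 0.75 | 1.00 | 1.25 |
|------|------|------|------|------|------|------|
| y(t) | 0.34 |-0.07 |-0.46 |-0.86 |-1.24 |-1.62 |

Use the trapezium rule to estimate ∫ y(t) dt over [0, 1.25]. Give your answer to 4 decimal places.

h = 0.25, n = 5.
(h/2)·[y₀ + 2y₁ + 2y₂ + 2y₃ + 2y₄ + y₅] = 0.125·(-6.54) = -0.8175.

-0.8175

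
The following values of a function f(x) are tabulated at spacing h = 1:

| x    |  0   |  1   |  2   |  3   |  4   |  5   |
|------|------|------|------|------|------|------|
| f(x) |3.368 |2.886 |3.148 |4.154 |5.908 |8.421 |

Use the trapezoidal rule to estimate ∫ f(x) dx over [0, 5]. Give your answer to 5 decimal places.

21.99050

h = 1, n = 5.
(h/2)·[y₀ + 2y₁ + 2y₂ + 2y₃ + 2y₄ + y₅] = 0.5·(43.981) = 21.99050.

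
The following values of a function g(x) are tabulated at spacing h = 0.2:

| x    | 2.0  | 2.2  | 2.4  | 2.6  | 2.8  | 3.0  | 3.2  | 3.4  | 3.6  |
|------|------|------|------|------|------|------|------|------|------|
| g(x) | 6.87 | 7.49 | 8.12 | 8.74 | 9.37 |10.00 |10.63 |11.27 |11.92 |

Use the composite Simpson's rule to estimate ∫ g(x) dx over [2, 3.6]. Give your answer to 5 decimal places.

15.00200

h = 0.2, n = 8.
(h/3)·[y₀ + 4y₁ + 2y₂ + 4y₃ + 2y₄ + 4y₅ + 2y₆ + 4y₇ + y₈] = 0.066667·(225.03) = 15.00200.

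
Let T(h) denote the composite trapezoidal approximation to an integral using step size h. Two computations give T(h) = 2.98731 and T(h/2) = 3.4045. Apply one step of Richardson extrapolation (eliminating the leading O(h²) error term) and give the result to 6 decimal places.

R = (4·T(h/2) − T(h)) / 3 = (4·3.4045 − 2.98731)/3 = (10.63069)/3 = 3.543563.

3.543563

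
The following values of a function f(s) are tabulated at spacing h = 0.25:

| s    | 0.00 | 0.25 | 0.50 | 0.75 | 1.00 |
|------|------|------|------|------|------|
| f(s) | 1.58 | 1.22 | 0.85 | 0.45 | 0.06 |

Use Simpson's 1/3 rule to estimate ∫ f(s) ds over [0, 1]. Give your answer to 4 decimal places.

h = 0.25, n = 4.
(h/3)·[y₀ + 4y₁ + 2y₂ + 4y₃ + y₄] = 0.083333·(10.02) = 0.8350.

0.8350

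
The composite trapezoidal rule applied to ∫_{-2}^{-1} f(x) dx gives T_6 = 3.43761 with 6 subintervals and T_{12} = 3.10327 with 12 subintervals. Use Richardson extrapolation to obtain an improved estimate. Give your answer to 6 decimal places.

2.991823

R = (4·T_{12} − T_6) / 3 = (4·3.10327 − 3.43761)/3 = (8.97547)/3 = 2.991823.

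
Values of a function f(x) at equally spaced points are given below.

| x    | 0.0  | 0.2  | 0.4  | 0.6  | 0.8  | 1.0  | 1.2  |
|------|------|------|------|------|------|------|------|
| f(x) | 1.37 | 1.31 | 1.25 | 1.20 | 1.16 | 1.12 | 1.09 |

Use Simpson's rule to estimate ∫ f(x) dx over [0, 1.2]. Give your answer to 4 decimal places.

1.4533

h = 0.2, n = 6.
(h/3)·[y₀ + 4y₁ + 2y₂ + 4y₃ + 2y₄ + 4y₅ + y₆] = 0.066667·(21.80) = 1.4533.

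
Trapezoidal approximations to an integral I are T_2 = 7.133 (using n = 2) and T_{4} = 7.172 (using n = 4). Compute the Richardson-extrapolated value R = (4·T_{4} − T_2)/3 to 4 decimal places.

R = (4·T_{4} − T_2) / 3 = (4·7.172 − 7.133)/3 = (21.555)/3 = 7.1850.

7.1850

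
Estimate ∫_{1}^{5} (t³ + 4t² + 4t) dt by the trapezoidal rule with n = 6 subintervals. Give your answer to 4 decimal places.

373.1852

h = (5 − 1)/6 = 0.666667.
Nodes t₀,…,t₆ = 1, 1.666667, 2.333333, 3, 3.666667, 4.333333, 5.
f(t) = t³ + 4t² + 4t: f₀=9, f₁=22.407407, f₂=43.814815, f₃=75, f₄=117.740741, f₅=173.814815, f₆=245.
(h/2)·[f₀ + 2f₁ + 2f₂ + 2f₃ + 2f₄ + 2f₅ + f₆] = 0.333333·(1119.555556) = 373.1852.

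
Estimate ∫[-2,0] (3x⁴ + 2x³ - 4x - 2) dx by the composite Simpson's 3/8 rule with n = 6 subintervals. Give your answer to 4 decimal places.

15.2222

h = (0 − (-2))/6 = 0.333333.
Nodes x₀,…,x₆ = -2, -1.666667, -1.333333, -1, -0.666667, -0.333333, 0.
f(x) = 3x⁴ + 2x³ - 4x - 2: f₀=38, f₁=18.555556, f₂=8.074074, f₃=3, f₄=0.666667, f₅=-0.703704, f₆=-2.
(3h/8)·[f₀ + 3f₁ + 3f₂ + 2f₃ + 3f₄ + 3f₅ + f₆] = 0.125·(121.777778) = 15.2222.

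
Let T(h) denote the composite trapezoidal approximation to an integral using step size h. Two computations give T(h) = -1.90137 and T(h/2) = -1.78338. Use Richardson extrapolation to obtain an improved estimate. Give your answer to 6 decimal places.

R = (4·T(h/2) − T(h)) / 3 = (4·(-1.78338) − (-1.90137))/3 = (-5.23215)/3 = -1.744050.

-1.744050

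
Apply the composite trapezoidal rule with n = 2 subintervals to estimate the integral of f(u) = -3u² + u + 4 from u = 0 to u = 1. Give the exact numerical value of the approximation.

h = (1 − 0)/2 = 0.5.
Nodes u₀,…,u₂ = 0, 0.5, 1.
f(u) = -3u² + u + 4: f₀=4, f₁=3.75, f₂=2.
(h/2)·[f₀ + 2f₁ + f₂] = 0.25·(13.5) = 3.375.

3.375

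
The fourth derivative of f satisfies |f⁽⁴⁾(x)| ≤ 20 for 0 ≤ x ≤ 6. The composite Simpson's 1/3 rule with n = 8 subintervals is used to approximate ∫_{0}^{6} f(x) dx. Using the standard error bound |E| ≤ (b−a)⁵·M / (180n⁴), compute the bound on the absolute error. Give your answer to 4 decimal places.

|E| ≤ (6)⁵·20 / (180·8⁴) = 155520/737280 = 0.2109.

0.2109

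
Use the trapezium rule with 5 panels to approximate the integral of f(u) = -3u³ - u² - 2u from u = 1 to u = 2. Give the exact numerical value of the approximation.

h = (2 − 1)/5 = 0.2.
Nodes u₀,…,u₅ = 1, 1.2, 1.4, 1.6, 1.8, 2.
f(u) = -3u³ - u² - 2u: f₀=-6, f₁=-9.024, f₂=-12.992, f₃=-18.048, f₄=-24.336, f₅=-32.
(h/2)·[f₀ + 2f₁ + 2f₂ + 2f₃ + 2f₄ + f₅] = 0.1·(-166.8) = -16.68.

-16.68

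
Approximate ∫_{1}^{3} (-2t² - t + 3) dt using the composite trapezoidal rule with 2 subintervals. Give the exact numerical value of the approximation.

h = (3 − 1)/2 = 1.
Nodes t₀,…,t₂ = 1, 2, 3.
f(t) = -2t² - t + 3: f₀=0, f₁=-7, f₂=-18.
(h/2)·[f₀ + 2f₁ + f₂] = 0.5·(-32) = -16.

-16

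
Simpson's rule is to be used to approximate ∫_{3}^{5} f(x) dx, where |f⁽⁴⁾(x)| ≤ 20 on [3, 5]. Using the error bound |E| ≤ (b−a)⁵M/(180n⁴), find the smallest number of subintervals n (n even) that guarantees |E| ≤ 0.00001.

Need 640/(180n⁴) ≤ 0.00001.
n⁴ ≥ 640/(180·0.00001) = 355556 ⇒ n ≥ 24.4189, so the smallest even n is 26. (n must be even for Simpson's rule.)

26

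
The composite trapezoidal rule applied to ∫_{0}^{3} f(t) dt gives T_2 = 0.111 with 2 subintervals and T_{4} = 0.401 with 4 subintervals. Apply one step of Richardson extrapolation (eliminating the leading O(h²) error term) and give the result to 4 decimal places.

R = (4·T_{4} − T_2) / 3 = (4·0.401 − 0.111)/3 = (1.493)/3 = 0.4977.

0.4977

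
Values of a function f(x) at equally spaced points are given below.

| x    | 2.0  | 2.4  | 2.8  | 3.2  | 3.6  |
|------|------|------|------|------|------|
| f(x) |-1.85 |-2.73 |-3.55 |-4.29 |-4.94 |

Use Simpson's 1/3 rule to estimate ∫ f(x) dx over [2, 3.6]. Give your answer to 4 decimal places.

h = 0.4, n = 4.
(h/3)·[y₀ + 4y₁ + 2y₂ + 4y₃ + y₄] = 0.133333·(-41.97) = -5.5960.

-5.5960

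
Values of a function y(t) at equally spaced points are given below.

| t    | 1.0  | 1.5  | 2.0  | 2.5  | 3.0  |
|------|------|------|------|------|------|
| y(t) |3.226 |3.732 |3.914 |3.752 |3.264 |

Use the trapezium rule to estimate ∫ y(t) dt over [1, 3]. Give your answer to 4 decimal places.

h = 0.5, n = 4.
(h/2)·[y₀ + 2y₁ + 2y₂ + 2y₃ + y₄] = 0.25·(29.286) = 7.3215.

7.3215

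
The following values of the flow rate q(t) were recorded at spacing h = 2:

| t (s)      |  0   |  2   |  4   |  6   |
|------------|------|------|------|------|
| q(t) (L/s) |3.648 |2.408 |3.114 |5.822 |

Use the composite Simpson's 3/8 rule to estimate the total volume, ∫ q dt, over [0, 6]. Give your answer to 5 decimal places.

h = 2, n = 3.
(3h/8)·[y₀ + 3y₁ + 3y₂ + y₃] = 0.75·(26.036) = 19.52700.

19.52700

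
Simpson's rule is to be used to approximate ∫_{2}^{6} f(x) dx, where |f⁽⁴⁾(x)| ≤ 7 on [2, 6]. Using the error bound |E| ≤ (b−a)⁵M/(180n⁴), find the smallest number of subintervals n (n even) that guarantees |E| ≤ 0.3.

4

Need 7168/(180n⁴) ≤ 0.3.
n⁴ ≥ 7168/(180·0.3) = 132.741 ⇒ n ≥ 3.3943, so the smallest even n is 4. (n must be even for Simpson's rule.)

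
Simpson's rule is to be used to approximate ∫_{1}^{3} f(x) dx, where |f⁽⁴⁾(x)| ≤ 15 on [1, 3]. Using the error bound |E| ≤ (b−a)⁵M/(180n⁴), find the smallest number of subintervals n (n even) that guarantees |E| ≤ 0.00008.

14

Need 480/(180n⁴) ≤ 0.00008.
n⁴ ≥ 480/(180·0.00008) = 33333.3 ⇒ n ≥ 13.5120, so the smallest even n is 14. (n must be even for Simpson's rule.)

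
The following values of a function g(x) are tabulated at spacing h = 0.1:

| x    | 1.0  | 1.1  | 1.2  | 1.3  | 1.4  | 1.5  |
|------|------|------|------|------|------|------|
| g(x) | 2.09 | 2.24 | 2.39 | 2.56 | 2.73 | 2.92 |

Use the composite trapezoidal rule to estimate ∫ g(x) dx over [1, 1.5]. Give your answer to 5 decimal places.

1.24250

h = 0.1, n = 5.
(h/2)·[y₀ + 2y₁ + 2y₂ + 2y₃ + 2y₄ + y₅] = 0.05·(24.85) = 1.24250.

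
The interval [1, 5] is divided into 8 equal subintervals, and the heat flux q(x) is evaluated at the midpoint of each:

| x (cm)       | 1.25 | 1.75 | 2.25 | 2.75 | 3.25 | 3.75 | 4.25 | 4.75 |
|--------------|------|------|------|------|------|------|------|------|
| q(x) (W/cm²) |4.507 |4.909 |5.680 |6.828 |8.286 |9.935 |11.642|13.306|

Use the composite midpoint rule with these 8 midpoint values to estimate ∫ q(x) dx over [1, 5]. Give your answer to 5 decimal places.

h = 0.5, n = 8.
h·[y(m₁) + y(m₂) + y(m₃) + y(m₄) + y(m₅) + y(m₆) + y(m₇) + y(m₈)] = 0.5·(65.093) = 32.54650.

32.54650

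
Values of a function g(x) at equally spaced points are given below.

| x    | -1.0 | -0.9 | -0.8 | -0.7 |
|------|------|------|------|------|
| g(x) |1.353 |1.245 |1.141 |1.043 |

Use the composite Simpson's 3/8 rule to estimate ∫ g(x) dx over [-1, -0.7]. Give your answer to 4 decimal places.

0.3583

h = 0.1, n = 3.
(3h/8)·[y₀ + 3y₁ + 3y₂ + y₃] = 0.0375·(9.554) = 0.3583.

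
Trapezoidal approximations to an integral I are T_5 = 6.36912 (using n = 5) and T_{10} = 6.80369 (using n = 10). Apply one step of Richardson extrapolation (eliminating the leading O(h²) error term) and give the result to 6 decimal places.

R = (4·T_{10} − T_5) / 3 = (4·6.80369 − 6.36912)/3 = (20.84564)/3 = 6.948547.

6.948547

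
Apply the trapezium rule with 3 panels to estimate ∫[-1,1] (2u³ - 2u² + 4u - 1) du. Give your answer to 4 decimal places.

h = (1 − (-1))/3 = 0.666667.
Nodes u₀,…,u₃ = -1, -0.333333, 0.333333, 1.
f(u) = 2u³ - 2u² + 4u - 1: f₀=-9, f₁=-2.629630, f₂=0.185185, f₃=3.
(h/2)·[f₀ + 2f₁ + 2f₂ + f₃] = 0.333333·(-10.888889) = -3.6296.

-3.6296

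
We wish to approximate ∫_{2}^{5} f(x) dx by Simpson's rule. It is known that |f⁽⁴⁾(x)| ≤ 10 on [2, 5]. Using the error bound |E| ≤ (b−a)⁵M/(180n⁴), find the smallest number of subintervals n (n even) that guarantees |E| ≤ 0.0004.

Need 2430/(180n⁴) ≤ 0.0004.
n⁴ ≥ 2430/(180·0.0004) = 33750 ⇒ n ≥ 13.5540, so the smallest even n is 14. (n must be even for Simpson's rule.)

14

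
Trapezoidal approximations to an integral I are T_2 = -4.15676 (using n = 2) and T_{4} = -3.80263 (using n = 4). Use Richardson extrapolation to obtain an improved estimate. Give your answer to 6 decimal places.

R = (4·T_{4} − T_2) / 3 = (4·(-3.80263) − (-4.15676))/3 = (-11.05376)/3 = -3.684587.

-3.684587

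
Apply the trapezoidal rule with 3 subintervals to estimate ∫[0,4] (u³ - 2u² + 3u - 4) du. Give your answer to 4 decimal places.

h = (4 − 0)/3 = 1.333333.
Nodes u₀,…,u₃ = 0, 1.333333, 2.666667, 4.
f(u) = u³ - 2u² + 3u - 4: f₀=-4, f₁=-1.185185, f₂=8.740741, f₃=40.
(h/2)·[f₀ + 2f₁ + 2f₂ + f₃] = 0.666667·(51.111111) = 34.0741.

34.0741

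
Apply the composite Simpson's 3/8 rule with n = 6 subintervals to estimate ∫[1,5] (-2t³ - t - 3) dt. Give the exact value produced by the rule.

-336

h = (5 − 1)/6 = 0.666667.
Nodes t₀,…,t₆ = 1, 1.666667, 2.333333, 3, 3.666667, 4.333333, 5.
f(t) = -2t³ - t - 3: f₀=-6, f₁=-13.925926, f₂=-30.740741, f₃=-60, f₄=-105.259259, f₅=-170.074074, f₆=-258.
(3h/8)·[f₀ + 3f₁ + 3f₂ + 2f₃ + 3f₄ + 3f₅ + f₆] = 0.25·(-1344) = -336.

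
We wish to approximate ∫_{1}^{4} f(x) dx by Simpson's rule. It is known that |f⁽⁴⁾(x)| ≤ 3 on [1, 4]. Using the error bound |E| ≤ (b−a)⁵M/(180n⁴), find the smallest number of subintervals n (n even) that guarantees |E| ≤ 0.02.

Need 729/(180n⁴) ≤ 0.02.
n⁴ ≥ 729/(180·0.02) = 202.5 ⇒ n ≥ 3.7723, so the smallest even n is 4. (n must be even for Simpson's rule.)

4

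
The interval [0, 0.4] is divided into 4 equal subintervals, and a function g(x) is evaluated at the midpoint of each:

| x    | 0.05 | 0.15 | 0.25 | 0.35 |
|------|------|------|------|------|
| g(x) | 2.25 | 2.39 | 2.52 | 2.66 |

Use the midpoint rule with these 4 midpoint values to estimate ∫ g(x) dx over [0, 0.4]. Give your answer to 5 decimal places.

h = 0.1, n = 4.
h·[y(m₁) + y(m₂) + y(m₃) + y(m₄)] = 0.1·(9.82) = 0.98200.

0.98200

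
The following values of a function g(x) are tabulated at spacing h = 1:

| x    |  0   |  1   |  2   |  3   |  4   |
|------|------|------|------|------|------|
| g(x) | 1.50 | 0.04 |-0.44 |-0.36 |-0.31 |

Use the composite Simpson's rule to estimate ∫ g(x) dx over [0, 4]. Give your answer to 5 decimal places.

h = 1, n = 4.
(h/3)·[y₀ + 4y₁ + 2y₂ + 4y₃ + y₄] = 0.333333·(-0.97) = -0.32333.

-0.32333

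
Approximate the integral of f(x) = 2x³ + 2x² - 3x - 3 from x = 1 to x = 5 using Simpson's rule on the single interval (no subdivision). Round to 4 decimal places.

346.6667

S = (b−a)/6 · [f(1) + 4f(3) + f(5)] = 0.666667·[(-2) + 4·60 + 282] = 346.6667.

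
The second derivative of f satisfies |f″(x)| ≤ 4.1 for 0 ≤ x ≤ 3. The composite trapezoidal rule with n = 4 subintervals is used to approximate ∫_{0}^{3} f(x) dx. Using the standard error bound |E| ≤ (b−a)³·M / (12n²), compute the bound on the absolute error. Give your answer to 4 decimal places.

|E| ≤ (3)³·4.1 / (12·4²) = 110.7/192 = 0.5766.

0.5766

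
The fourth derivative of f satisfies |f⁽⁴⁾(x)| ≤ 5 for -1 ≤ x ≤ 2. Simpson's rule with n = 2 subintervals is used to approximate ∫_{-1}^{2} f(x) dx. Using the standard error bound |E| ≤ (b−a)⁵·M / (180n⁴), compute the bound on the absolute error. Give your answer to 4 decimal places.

|E| ≤ (3)⁵·5 / (180·2⁴) = 1215/2880 = 0.4219.

0.4219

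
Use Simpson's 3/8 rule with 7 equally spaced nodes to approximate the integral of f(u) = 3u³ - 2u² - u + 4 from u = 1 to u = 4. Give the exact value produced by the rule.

h = (4 − 1)/6 = 0.5.
Nodes u₀,…,u₆ = 1, 1.5, 2, 2.5, 3, 3.5, 4.
f(u) = 3u³ - 2u² - u + 4: f₀=4, f₁=8.125, f₂=18, f₃=35.875, f₄=64, f₅=104.625, f₆=160.
(3h/8)·[f₀ + 3f₁ + 3f₂ + 2f₃ + 3f₄ + 3f₅ + f₆] = 0.1875·(820) = 153.75.

153.75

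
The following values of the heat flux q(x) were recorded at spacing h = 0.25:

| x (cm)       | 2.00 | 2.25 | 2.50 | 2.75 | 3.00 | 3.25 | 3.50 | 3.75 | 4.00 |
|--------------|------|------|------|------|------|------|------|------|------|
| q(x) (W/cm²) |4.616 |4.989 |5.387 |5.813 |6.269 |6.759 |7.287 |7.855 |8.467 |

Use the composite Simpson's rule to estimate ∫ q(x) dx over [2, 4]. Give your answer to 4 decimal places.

12.7194

h = 0.25, n = 8.
(h/3)·[y₀ + 4y₁ + 2y₂ + 4y₃ + 2y₄ + 4y₅ + 2y₆ + 4y₇ + y₈] = 0.083333·(152.633) = 12.7194.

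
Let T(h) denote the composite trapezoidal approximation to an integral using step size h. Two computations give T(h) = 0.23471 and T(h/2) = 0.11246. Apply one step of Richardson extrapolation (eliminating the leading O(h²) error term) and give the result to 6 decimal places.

R = (4·T(h/2) − T(h)) / 3 = (4·0.11246 − 0.23471)/3 = (0.21513)/3 = 0.071710.

0.071710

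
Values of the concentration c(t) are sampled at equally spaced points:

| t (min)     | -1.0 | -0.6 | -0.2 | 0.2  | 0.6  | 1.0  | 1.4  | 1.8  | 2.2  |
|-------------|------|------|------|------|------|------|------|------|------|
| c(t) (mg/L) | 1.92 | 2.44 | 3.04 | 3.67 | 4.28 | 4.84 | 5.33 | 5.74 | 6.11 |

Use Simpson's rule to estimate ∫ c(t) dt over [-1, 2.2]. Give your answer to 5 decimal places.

13.34533

h = 0.4, n = 8.
(h/3)·[y₀ + 4y₁ + 2y₂ + 4y₃ + 2y₄ + 4y₅ + 2y₆ + 4y₇ + y₈] = 0.133333·(100.09) = 13.34533.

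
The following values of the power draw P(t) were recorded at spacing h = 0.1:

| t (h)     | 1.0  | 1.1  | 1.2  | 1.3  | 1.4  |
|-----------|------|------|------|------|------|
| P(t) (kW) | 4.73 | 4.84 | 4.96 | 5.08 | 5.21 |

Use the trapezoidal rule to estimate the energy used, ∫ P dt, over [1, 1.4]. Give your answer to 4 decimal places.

h = 0.1, n = 4.
(h/2)·[y₀ + 2y₁ + 2y₂ + 2y₃ + y₄] = 0.05·(39.70) = 1.9850.

1.9850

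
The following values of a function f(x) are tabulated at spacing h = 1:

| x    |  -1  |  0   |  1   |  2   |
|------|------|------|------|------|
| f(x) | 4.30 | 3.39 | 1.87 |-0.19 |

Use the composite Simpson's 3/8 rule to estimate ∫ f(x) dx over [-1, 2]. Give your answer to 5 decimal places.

7.45875

h = 1, n = 3.
(3h/8)·[y₀ + 3y₁ + 3y₂ + y₃] = 0.375·(19.89) = 7.45875.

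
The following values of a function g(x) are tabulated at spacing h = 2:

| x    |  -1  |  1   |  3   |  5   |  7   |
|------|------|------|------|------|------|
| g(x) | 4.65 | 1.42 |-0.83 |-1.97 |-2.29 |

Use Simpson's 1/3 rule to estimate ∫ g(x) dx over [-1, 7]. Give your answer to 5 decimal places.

h = 2, n = 4.
(h/3)·[y₀ + 4y₁ + 2y₂ + 4y₃ + y₄] = 0.666667·(-1.50) = -1.00000.

-1.00000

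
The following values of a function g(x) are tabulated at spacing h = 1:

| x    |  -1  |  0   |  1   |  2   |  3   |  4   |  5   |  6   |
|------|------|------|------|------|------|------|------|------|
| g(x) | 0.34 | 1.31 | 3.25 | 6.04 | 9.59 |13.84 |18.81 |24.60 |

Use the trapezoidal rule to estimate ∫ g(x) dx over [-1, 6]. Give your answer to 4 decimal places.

h = 1, n = 7.
(h/2)·[y₀ + 2y₁ + 2y₂ + 2y₃ + 2y₄ + 2y₅ + 2y₆ + y₇] = 0.5·(130.62) = 65.3100.

65.3100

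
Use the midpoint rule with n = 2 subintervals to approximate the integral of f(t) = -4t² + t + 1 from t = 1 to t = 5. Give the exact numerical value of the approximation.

h = (5 − 1)/2 = 2.
Midpoints m₁,…,m₂ = 2, 4.
f(m₁)=-13, f(m₂)=-59.
h·[f(m₁) + f(m₂)] = 2·(-72) = -144.

-144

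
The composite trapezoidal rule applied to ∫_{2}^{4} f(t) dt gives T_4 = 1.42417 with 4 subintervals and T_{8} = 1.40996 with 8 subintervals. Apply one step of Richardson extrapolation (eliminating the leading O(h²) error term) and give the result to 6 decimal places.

1.405223

R = (4·T_{8} − T_4) / 3 = (4·1.40996 − 1.42417)/3 = (4.21567)/3 = 1.405223.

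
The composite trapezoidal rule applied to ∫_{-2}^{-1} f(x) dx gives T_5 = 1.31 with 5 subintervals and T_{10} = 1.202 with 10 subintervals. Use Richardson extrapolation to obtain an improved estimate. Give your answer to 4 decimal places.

1.1660

R = (4·T_{10} − T_5) / 3 = (4·1.202 − 1.31)/3 = (3.498)/3 = 1.1660.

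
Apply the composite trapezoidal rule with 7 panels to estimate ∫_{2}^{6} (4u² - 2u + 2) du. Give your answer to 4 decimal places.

h = (6 − 2)/7 = 0.571429.
Nodes u₀,…,u₇ = 2, 2.571429, 3.142857, 3.714286, 4.285714, 4.857143, 5.428571, 6.
f(u) = 4u² - 2u + 2: f₀=14, f₁=23.306122, f₂=35.224490, f₃=49.755102, f₄=66.897959, f₅=86.653061, f₆=109.020408, f₇=134.
(h/2)·[f₀ + 2f₁ + 2f₂ + 2f₃ + 2f₄ + 2f₅ + 2f₆ + f₇] = 0.285714·(889.714286) = 254.2041.

254.2041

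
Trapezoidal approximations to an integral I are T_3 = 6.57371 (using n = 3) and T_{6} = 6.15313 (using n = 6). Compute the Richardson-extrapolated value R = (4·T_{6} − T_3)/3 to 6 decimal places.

R = (4·T_{6} − T_3) / 3 = (4·6.15313 − 6.57371)/3 = (18.03881)/3 = 6.012937.

6.012937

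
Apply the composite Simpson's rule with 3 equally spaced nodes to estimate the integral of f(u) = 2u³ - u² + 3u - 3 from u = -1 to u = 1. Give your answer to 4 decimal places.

-6.6667

h = (1 − (-1))/2 = 1.
Nodes u₀,…,u₂ = -1, 0, 1.
f(u) = 2u³ - u² + 3u - 3: f₀=-9, f₁=-3, f₂=1.
(h/3)·[f₀ + 4f₁ + f₂] = 0.333333·(-20) = -6.6667.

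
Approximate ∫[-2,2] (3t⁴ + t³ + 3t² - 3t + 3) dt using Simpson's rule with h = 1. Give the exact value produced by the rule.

h = (2 − (-2))/4 = 1.
Nodes t₀,…,t₄ = -2, -1, 0, 1, 2.
f(t) = 3t⁴ + t³ + 3t² - 3t + 3: f₀=61, f₁=11, f₂=3, f₃=7, f₄=65.
(h/3)·[f₀ + 4f₁ + 2f₂ + 4f₃ + f₄] = 0.333333·(204) = 68.

68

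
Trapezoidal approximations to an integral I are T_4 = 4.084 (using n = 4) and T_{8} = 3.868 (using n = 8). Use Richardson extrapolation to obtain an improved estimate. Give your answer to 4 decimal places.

3.7960

R = (4·T_{8} − T_4) / 3 = (4·3.868 − 4.084)/3 = (11.388)/3 = 3.7960.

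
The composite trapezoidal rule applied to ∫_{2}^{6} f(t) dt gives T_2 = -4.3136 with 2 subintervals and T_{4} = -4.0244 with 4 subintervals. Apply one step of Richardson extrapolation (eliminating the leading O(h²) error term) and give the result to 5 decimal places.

-3.92800

R = (4·T_{4} − T_2) / 3 = (4·(-4.0244) − (-4.3136))/3 = (-11.7840)/3 = -3.92800.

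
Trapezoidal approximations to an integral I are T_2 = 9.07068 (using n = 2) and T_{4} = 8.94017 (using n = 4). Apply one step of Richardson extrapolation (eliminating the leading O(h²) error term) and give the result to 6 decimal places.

8.896667

R = (4·T_{4} − T_2) / 3 = (4·8.94017 − 9.07068)/3 = (26.69000)/3 = 8.896667.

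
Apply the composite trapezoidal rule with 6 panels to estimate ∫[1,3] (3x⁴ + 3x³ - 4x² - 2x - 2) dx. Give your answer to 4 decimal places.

h = (3 − 1)/6 = 0.333333.
Nodes x₀,…,x₆ = 1, 1.333333, 1.666667, 2, 2.333333, 2.666667, 3.
f(x) = 3x⁴ + 3x³ - 4x² - 2x - 2: f₀=-2, f₁=4.814815, f₂=20.592593, f₃=50, f₄=98.592593, f₅=172.814815, f₆=280.
(h/2)·[f₀ + 2f₁ + 2f₂ + 2f₃ + 2f₄ + 2f₅ + f₆] = 0.166667·(971.629630) = 161.9383.

161.9383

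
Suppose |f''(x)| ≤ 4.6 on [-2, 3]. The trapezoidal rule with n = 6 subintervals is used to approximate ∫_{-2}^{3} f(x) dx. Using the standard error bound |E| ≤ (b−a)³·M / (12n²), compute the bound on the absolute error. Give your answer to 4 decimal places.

1.3310

|E| ≤ (5)³·4.6 / (12·6²) = 575/432 = 1.3310.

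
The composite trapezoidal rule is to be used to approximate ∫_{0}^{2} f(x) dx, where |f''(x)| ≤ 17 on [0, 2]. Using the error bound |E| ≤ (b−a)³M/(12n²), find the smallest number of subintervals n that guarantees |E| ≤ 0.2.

Need 136/(12n²) ≤ 0.2.
n² ≥ 136/(12·0.2) = 56.6667 ⇒ n ≥ 7.5277, so the smallest n is 8.

8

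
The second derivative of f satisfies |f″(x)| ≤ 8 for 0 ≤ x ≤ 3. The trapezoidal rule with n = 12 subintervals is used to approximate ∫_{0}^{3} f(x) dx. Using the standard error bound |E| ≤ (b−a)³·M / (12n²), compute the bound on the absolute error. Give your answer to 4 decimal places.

0.1250

|E| ≤ (3)³·8 / (12·12²) = 216/1728 = 0.1250.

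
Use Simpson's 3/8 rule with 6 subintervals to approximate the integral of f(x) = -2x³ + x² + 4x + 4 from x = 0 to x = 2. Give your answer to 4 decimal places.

h = (2 − 0)/6 = 0.333333.
Nodes x₀,…,x₆ = 0, 0.333333, 0.666667, 1, 1.333333, 1.666667, 2.
f(x) = -2x³ + x² + 4x + 4: f₀=4, f₁=5.370370, f₂=6.518519, f₃=7, f₄=6.370370, f₅=4.185185, f₆=0.
(3h/8)·[f₀ + 3f₁ + 3f₂ + 2f₃ + 3f₄ + 3f₅ + f₆] = 0.125·(85.333333) = 10.6667.

10.6667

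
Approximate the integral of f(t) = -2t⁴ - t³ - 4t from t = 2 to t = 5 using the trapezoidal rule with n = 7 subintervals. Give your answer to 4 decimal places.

-1446.7341

h = (5 − 2)/7 = 0.428571.
Nodes t₀,…,t₇ = 2, 2.428571, 2.857143, 3.285714, 3.714286, 4.142857, 4.571429, 5.
f(t) = -2t⁴ - t³ - 4t: f₀=-48, f₁=-93.609746, f₂=-168.029988, f₃=-281.718867, f₄=-446.753853, f₅=-676.831737, f₆=-987.268638, f₇=-1395.
(h/2)·[f₀ + 2f₁ + 2f₂ + 2f₃ + 2f₄ + 2f₅ + 2f₆ + f₇] = 0.214286·(-6751.425656) = -1446.7341.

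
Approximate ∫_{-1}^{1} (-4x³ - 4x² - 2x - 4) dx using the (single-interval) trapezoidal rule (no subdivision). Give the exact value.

-16

T = (b−a)/2 · [f(-1) + f(1)] = 1·[(-2) + (-14)] = -16.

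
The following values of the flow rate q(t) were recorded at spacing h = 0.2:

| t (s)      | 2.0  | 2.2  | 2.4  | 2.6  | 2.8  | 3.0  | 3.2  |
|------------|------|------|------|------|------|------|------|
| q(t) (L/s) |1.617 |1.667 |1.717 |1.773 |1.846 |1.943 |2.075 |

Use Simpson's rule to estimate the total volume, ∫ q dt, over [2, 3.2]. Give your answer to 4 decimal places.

2.1567

h = 0.2, n = 6.
(h/3)·[y₀ + 4y₁ + 2y₂ + 4y₃ + 2y₄ + 4y₅ + y₆] = 0.066667·(32.350) = 2.1567.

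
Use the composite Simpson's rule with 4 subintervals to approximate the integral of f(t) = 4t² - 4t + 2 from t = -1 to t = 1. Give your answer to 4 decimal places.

h = (1 − (-1))/4 = 0.5.
Nodes t₀,…,t₄ = -1, -0.5, 0, 0.5, 1.
f(t) = 4t² - 4t + 2: f₀=10, f₁=5, f₂=2, f₃=1, f₄=2.
(h/3)·[f₀ + 4f₁ + 2f₂ + 4f₃ + f₄] = 0.166667·(40) = 6.6667.

6.6667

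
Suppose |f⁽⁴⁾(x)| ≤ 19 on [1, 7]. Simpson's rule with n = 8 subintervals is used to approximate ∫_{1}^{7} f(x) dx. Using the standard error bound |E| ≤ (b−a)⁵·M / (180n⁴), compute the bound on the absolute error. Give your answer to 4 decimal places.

|E| ≤ (6)⁵·19 / (180·8⁴) = 147744/737280 = 0.2004.

0.2004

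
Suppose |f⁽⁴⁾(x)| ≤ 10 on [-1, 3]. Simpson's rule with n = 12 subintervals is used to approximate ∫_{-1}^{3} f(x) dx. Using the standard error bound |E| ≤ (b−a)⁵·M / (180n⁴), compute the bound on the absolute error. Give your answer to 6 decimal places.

|E| ≤ (4)⁵·10 / (180·12⁴) = 10240/3732480 = 0.002743.

0.002743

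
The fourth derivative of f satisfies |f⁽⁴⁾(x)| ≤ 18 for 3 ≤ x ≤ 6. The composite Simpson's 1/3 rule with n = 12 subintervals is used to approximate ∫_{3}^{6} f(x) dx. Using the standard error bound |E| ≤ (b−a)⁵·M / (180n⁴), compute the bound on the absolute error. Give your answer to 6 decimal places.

|E| ≤ (3)⁵·18 / (180·12⁴) = 4374/3732480 = 0.001172.

0.001172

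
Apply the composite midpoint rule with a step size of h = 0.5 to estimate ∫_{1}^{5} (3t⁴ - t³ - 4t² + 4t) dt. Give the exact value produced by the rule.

1586.671875

h = (5 − 1)/8 = 0.5.
Midpoints m₁,…,m₈ = 1.25, 1.75, 2.25, 2.75, 3.25, 3.75, 4.25, 4.75.
f(m₁)=4.12109375, f(m₂)=17.52734375, f(m₃)=54.24609375, f(m₄)=131.52734375, f(m₅)=271.12109375, f(m₆)=499.27734375, f(m₇)=846.74609375, f(m₈)=1348.77734375.
h·[f(m₁) + f(m₂) + f(m₃) + f(m₄) + f(m₅) + f(m₆) + f(m₇) + f(m₈)] = 0.5·(3173.34375) = 1586.671875.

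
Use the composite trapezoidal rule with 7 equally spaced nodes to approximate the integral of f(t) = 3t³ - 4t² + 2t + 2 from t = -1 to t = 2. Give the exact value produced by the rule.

8.3125

h = (2 − (-1))/6 = 0.5.
Nodes t₀,…,t₆ = -1, -0.5, 0, 0.5, 1, 1.5, 2.
f(t) = 3t³ - 4t² + 2t + 2: f₀=-7, f₁=-0.375, f₂=2, f₃=2.375, f₄=3, f₅=6.125, f₆=14.
(h/2)·[f₀ + 2f₁ + 2f₂ + 2f₃ + 2f₄ + 2f₅ + f₆] = 0.25·(33.25) = 8.3125.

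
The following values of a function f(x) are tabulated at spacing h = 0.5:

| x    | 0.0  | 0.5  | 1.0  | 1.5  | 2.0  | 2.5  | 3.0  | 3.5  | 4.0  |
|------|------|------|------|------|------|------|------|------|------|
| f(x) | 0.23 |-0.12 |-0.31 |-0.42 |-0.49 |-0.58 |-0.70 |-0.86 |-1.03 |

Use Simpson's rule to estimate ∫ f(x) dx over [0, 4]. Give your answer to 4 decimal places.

h = 0.5, n = 8.
(h/3)·[y₀ + 4y₁ + 2y₂ + 4y₃ + 2y₄ + 4y₅ + 2y₆ + 4y₇ + y₈] = 0.166667·(-11.72) = -1.9533.

-1.9533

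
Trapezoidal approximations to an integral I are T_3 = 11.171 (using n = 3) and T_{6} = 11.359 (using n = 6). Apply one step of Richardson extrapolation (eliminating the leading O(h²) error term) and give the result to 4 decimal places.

R = (4·T_{6} − T_3) / 3 = (4·11.359 − 11.171)/3 = (34.265)/3 = 11.4217.

11.4217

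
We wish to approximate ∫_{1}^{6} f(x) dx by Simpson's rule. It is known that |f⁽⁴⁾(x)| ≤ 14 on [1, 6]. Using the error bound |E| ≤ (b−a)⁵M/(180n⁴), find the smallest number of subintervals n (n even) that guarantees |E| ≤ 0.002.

20

Need 43750/(180n⁴) ≤ 0.002.
n⁴ ≥ 43750/(180·0.002) = 121528 ⇒ n ≥ 18.6711, so the smallest even n is 20. (n must be even for Simpson's rule.)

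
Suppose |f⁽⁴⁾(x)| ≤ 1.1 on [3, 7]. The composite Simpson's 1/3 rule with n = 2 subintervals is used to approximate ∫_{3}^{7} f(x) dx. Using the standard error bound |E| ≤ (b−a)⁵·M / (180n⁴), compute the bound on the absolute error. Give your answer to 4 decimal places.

0.3911

|E| ≤ (4)⁵·1.1 / (180·2⁴) = 1126.4/2880 = 0.3911.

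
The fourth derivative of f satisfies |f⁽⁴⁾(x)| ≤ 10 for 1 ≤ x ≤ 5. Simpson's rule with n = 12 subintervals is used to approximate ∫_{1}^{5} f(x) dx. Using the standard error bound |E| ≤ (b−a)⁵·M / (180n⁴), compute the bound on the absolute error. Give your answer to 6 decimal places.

|E| ≤ (4)⁵·10 / (180·12⁴) = 10240/3732480 = 0.002743.

0.002743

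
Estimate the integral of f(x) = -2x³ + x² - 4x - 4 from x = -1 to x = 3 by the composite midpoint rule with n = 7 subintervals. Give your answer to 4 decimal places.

-62.1224

h = (3 − (-1))/7 = 0.571429.
Midpoints m₁,…,m₇ = -0.714286, -0.142857, 0.428571, 1, 1.571429, 2.142857, 2.714286.
f(m₁)=0.096210, f(m₂)=-3.402332, f(m₃)=-5.688047, f(m₄)=-9, f(m₅)=-15.577259, f(m₆)=-27.658892, f(m₇)=-47.483965.
h·[f(m₁) + f(m₂) + f(m₃) + f(m₄) + f(m₅) + f(m₆) + f(m₇)] = 0.571429·(-108.714286) = -62.1224.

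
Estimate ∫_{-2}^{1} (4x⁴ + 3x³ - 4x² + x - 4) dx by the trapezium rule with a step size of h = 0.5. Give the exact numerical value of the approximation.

-8.4375

h = (1 − (-2))/6 = 0.5.
Nodes x₀,…,x₆ = -2, -1.5, -1, -0.5, 0, 0.5, 1.
f(x) = 4x⁴ + 3x³ - 4x² + x - 4: f₀=18, f₁=-4.375, f₂=-8, f₃=-5.625, f₄=-4, f₅=-3.875, f₆=0.
(h/2)·[f₀ + 2f₁ + 2f₂ + 2f₃ + 2f₄ + 2f₅ + f₆] = 0.25·(-33.75) = -8.4375.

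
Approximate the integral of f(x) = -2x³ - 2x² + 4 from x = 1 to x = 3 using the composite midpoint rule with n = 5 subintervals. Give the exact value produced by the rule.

h = (3 − 1)/5 = 0.4.
Midpoints m₁,…,m₅ = 1.2, 1.6, 2, 2.4, 2.8.
f(m₁)=-2.336, f(m₂)=-9.312, f(m₃)=-20, f(m₄)=-35.168, f(m₅)=-55.584.
h·[f(m₁) + f(m₂) + f(m₃) + f(m₄) + f(m₅)] = 0.4·(-122.4) = -48.96.

-48.96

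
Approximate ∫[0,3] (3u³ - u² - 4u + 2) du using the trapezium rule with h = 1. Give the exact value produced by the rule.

46

h = (3 − 0)/3 = 1.
Nodes u₀,…,u₃ = 0, 1, 2, 3.
f(u) = 3u³ - u² - 4u + 2: f₀=2, f₁=0, f₂=14, f₃=62.
(h/2)·[f₀ + 2f₁ + 2f₂ + f₃] = 0.5·(92) = 46.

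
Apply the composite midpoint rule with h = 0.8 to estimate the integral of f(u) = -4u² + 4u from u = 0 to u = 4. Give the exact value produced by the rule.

h = (4 − 0)/5 = 0.8.
Midpoints m₁,…,m₅ = 0.4, 1.2, 2, 2.8, 3.6.
f(m₁)=0.96, f(m₂)=-0.96, f(m₃)=-8, f(m₄)=-20.16, f(m₅)=-37.44.
h·[f(m₁) + f(m₂) + f(m₃) + f(m₄) + f(m₅)] = 0.8·(-65.6) = -52.48.

-52.48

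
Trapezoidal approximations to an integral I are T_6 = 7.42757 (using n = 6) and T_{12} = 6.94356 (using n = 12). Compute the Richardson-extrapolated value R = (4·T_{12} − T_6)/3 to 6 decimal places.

6.782223

R = (4·T_{12} − T_6) / 3 = (4·6.94356 − 7.42757)/3 = (20.34667)/3 = 6.782223.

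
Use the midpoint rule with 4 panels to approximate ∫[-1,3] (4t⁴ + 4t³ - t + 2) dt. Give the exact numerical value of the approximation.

h = (3 − (-1))/4 = 1.
Midpoints m₁,…,m₄ = -0.5, 0.5, 1.5, 2.5.
f(m₁)=2.25, f(m₂)=2.25, f(m₃)=34.25, f(m₄)=218.25.
h·[f(m₁) + f(m₂) + f(m₃) + f(m₄)] = 1·(257) = 257.

257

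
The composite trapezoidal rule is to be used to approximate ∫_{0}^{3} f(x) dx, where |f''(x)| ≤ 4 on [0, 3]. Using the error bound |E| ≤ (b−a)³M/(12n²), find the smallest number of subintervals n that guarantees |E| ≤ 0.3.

Need 108/(12n²) ≤ 0.3.
n² ≥ 108/(12·0.3) = 30 ⇒ n ≥ 5.4772, so the smallest n is 6.

6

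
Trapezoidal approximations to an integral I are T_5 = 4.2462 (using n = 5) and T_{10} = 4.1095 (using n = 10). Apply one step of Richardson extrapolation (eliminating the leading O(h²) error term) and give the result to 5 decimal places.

4.06393

R = (4·T_{10} − T_5) / 3 = (4·4.1095 − 4.2462)/3 = (12.1918)/3 = 4.06393.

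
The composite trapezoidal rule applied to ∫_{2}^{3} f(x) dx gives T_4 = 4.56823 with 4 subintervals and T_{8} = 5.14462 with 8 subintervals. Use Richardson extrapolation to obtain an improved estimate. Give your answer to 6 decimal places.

5.336750

R = (4·T_{8} − T_4) / 3 = (4·5.14462 − 4.56823)/3 = (16.01025)/3 = 5.336750.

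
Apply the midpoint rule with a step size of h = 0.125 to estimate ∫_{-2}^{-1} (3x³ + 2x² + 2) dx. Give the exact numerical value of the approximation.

-4.568359375

h = (-1 − (-2))/8 = 0.125.
Midpoints m₁,…,m₈ = -1.9375, -1.8125, -1.6875, -1.5625, -1.4375, -1.3125, -1.1875, -1.0625.
f(m₁)=-12.311767578125, f(m₂)=-9.292724609375, f(m₃)=-6.720947265625, f(m₄)=-4.561279296875, f(m₅)=-2.778564453125, f(m₆)=-1.337646484375, f(m₇)=-0.203369140625, f(m₈)=0.659423828125.
h·[f(m₁) + f(m₂) + f(m₃) + f(m₄) + f(m₅) + f(m₆) + f(m₇) + f(m₈)] = 0.125·(-36.546875) = -4.568359375.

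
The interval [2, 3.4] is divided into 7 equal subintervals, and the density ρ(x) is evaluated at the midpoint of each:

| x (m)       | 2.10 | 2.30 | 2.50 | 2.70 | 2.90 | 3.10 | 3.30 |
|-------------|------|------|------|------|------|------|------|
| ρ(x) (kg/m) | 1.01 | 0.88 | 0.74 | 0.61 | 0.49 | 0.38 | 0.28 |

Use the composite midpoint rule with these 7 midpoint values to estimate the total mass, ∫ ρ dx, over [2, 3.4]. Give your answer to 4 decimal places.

0.8780

h = 0.2, n = 7.
h·[y(m₁) + y(m₂) + y(m₃) + y(m₄) + y(m₅) + y(m₆) + y(m₇)] = 0.2·(4.39) = 0.8780.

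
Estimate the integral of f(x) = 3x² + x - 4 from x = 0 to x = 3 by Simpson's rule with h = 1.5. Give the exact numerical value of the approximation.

19.5

h = (3 − 0)/2 = 1.5.
Nodes x₀,…,x₂ = 0, 1.5, 3.
f(x) = 3x² + x - 4: f₀=-4, f₁=4.25, f₂=26.
(h/3)·[f₀ + 4f₁ + f₂] = 0.5·(39) = 19.5.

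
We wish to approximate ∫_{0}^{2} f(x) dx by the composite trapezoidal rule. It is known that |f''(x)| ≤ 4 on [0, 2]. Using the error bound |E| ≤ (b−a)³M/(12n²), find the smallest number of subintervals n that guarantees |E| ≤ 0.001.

Need 32/(12n²) ≤ 0.001.
n² ≥ 32/(12·0.001) = 2666.67 ⇒ n ≥ 51.6398, so the smallest n is 52.

52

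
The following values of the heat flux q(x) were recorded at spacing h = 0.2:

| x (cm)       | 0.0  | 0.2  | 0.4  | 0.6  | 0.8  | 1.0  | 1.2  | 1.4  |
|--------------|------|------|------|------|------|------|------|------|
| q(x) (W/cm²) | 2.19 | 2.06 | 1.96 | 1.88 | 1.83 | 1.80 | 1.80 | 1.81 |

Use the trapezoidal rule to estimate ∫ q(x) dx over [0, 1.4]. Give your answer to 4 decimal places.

2.6660

h = 0.2, n = 7.
(h/2)·[y₀ + 2y₁ + 2y₂ + 2y₃ + 2y₄ + 2y₅ + 2y₆ + y₇] = 0.1·(26.66) = 2.6660.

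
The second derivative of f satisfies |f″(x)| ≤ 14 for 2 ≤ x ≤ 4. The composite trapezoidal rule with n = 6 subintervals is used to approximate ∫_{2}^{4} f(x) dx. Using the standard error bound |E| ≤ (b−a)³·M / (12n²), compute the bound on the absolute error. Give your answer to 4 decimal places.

0.2593

|E| ≤ (2)³·14 / (12·6²) = 112/432 = 0.2593.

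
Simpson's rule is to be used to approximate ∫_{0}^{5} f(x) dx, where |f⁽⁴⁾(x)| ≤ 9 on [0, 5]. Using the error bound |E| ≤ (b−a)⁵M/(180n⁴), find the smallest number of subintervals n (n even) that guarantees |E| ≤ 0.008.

Need 28125/(180n⁴) ≤ 0.008.
n⁴ ≥ 28125/(180·0.008) = 19531.2 ⇒ n ≥ 11.8218, so the smallest even n is 12. (n must be even for Simpson's rule.)

12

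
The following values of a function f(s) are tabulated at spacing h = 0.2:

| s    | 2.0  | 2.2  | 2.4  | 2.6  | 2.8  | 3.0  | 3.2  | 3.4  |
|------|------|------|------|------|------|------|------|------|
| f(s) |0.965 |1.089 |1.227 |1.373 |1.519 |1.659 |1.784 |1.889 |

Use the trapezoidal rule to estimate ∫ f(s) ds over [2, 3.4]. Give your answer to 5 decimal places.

2.01560

h = 0.2, n = 7.
(h/2)·[y₀ + 2y₁ + 2y₂ + 2y₃ + 2y₄ + 2y₅ + 2y₆ + y₇] = 0.1·(20.156) = 2.01560.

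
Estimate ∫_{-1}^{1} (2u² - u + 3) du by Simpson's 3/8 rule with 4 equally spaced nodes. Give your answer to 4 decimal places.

7.3333

h = (1 − (-1))/3 = 0.666667.
Nodes u₀,…,u₃ = -1, -0.333333, 0.333333, 1.
f(u) = 2u² - u + 3: f₀=6, f₁=3.555556, f₂=2.888889, f₃=4.
(3h/8)·[f₀ + 3f₁ + 3f₂ + f₃] = 0.25·(29.333333) = 7.3333.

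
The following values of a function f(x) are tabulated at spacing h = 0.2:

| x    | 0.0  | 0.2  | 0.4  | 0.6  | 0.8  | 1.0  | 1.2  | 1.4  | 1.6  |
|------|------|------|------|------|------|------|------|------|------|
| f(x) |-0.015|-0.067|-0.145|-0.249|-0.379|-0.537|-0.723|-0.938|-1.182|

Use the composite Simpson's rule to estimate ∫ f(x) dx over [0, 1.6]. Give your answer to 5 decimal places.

h = 0.2, n = 8.
(h/3)·[y₀ + 4y₁ + 2y₂ + 4y₃ + 2y₄ + 4y₅ + 2y₆ + 4y₇ + y₈] = 0.066667·(-10.855) = -0.72367.

-0.72367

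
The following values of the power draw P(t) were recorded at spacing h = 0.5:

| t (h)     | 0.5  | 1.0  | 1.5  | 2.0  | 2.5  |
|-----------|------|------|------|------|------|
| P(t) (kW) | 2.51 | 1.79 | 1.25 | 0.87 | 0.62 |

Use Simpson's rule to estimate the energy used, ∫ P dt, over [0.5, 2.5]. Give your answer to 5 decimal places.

2.71167

h = 0.5, n = 4.
(h/3)·[y₀ + 4y₁ + 2y₂ + 4y₃ + y₄] = 0.166667·(16.27) = 2.71167.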